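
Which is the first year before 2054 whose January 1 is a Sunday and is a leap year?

Jan 1 advances by 2 weekdays after a leap year and by 1 after a common year.
2054: Jan 1 is Thursday.
2053: Wednesday
2052: Monday (leap)
2051: Sunday
2050: Saturday
2049: Friday
2048: Wednesday (leap)
2047: Tuesday
2046: Monday
2045: Sunday
2044: Friday (leap)
2043: Thursday
2042: Wednesday
2041: Tuesday
2040: Sunday (leap)
2040 begins on a Sunday and is a leap year.

2040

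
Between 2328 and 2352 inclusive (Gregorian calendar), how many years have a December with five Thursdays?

9

December has 31 days; it has five Thursdays when Thursday falls among the first (month-length − 28) days — i.e. when December 1 is one of Thursday/Wednesday/Tuesday.
December 1 by year: 2328:Sat 2329:Sun 2330:Mon 2331:Tue✓ 2332:Thu✓ 2333:Fri 2334:Sat 2335:Sun 2336:Tue✓ 2337:Wed✓ 2338:Thu✓ 2339:Fri 2340:Sun 2341:Mon 2342:Tue✓ 2343:Wed✓ 2344:Fri 2345:Sat 2346:Sun 2347:Mon 2348:Wed✓ 2349:Thu✓ 2350:Fri 2351:Sat 2352:Mon
Years with five Thursdays: 2331, 2332, 2336, 2337, 2338, 2342, 2343, 2348, 2349 → 9.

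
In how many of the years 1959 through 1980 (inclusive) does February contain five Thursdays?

1

February has 28 days (29 in leap years); it has five Thursdays when Thursday falls among the first (month-length − 28) days — i.e. when February 1 is Thursday in a leap year (never in a common year).
February 1 by year: 1959:Sun 1960:Mon 1961:Wed 1962:Thu 1963:Fri 1964:Sat 1965:Mon 1966:Tue 1967:Wed 1968:Thu✓ 1969:Sat 1970:Sun 1971:Mon 1972:Tue 1973:Thu 1974:Fri 1975:Sat 1976:Sun 1977:Tue 1978:Wed 1979:Thu 1980:Fri
Years with five Thursdays: 1968 → 1.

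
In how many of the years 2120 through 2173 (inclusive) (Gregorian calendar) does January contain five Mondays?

22

January has 31 days; it has five Mondays when Monday falls among the first (month-length − 28) days — i.e. when January 1 is one of Monday/Sunday/Saturday.
January 1 by year: 2120:Mon✓ 2121:Wed 2122:Thu 2123:Fri 2124:Sat✓ 2125:Mon✓ 2126:Tue 2127:Wed 2128:Thu 2129:Sat✓ 2130:Sun✓ 2131:Mon✓ 2132:Tue 2133:Thu 2134:Fri …(24 more)… 2159:Mon✓ 2160:Tue 2161:Thu 2162:Fri 2163:Sat✓ 2164:Sun✓ 2165:Tue 2166:Wed 2167:Thu 2168:Fri 2169:Sun✓ 2170:Mon✓ 2171:Tue 2172:Wed 2173:Fri
Years with five Mondays: 2120, 2124, 2125, 2129, 2130, 2131, 2135, 2136, 2141, 2142, 2146, 2147, 2148, 2152, 2153, 2157, 2158, 2159, 2163, 2164, 2169, 2170 → 22.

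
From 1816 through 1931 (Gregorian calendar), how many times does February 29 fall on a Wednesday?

4

Leap years in 1816–1931: 28 of them.
Feb 29 weekday advances by 5 (mod 7) from one leap year to the next four years later (or differs when a century non-leap intervenes).
Leap-day weekdays: 1816:Thu 1820:Tue 1824:Sun 1828:Fri 1832:Wed✓ 1836:Mon 1840:Sat 1844:Thu 1848:Tue 1852:Sun 1856:Fri 1860:Wed✓ 1864:Mon 1868:Sat 1872:Thu 1876:Tue 1880:Sun 1884:Fri 1888:Wed✓ 1892:Mon 1896:Sat 1904:Mon 1908:Sat 1912:Thu 1916:Tue 1920:Sun 1924:Fri 1928:Wed✓
Wednesday: 1832, 1860, 1888, 1928 → 4.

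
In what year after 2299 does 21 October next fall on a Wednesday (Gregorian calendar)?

From one year to the next, a fixed date's weekday advances by 1, or by 2 when a Feb 29 lies between the two dates.
2299: October 21 is Saturday.
2300: Sunday (+1)
2301: Monday (+1)
2302: Tuesday (+1)
2303: Wednesday (+1)
21 October falls on a Wednesday in 2303.

2303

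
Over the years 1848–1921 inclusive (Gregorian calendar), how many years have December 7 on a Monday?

Track December 7's weekday year by year (advancing +1, or +2 across a Feb 29):
  1848: Thu  1849: Fri (+1)  1850: Sat (+1)  1851: Sun (+1)  1852: Tue (+2)
  1853: Wed (+1)  1854: Thu (+1)  1855: Fri (+1)  1856: Sun (+2)  1857: Mon (+1) ✓
  1858: Tue (+1)  1859: Wed (+1)  1860: Fri (+2)  1861: Sat (+1)  … (46 more years) …
  1908: Mon (+2) ✓  1909: Tue (+1)  1910: Wed (+1)  1911: Thu (+1)  1912: Sat (+2)
  1913: Sun (+1)  1914: Mon (+1) ✓  1915: Tue (+1)  1916: Thu (+2)  1917: Fri (+1)
  1918: Sat (+1)  1919: Sun (+1)  1920: Tue (+2)  1921: Wed (+1)
Monday years: 1857, 1863, 1868, 1874, 1885, 1891, 1896, 1903, 1908, 1914 — 10 in total.

10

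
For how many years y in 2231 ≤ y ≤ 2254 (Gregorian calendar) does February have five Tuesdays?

1

February has 28 days (29 in leap years); it has five Tuesdays when Tuesday falls among the first (month-length − 28) days — i.e. when February 1 is Tuesday in a leap year (never in a common year).
February 1 by year: 2231:Tue 2232:Wed 2233:Fri 2234:Sat 2235:Sun 2236:Mon 2237:Wed 2238:Thu 2239:Fri 2240:Sat 2241:Mon 2242:Tue 2243:Wed 2244:Thu 2245:Sat 2246:Sun 2247:Mon 2248:Tue✓ 2249:Thu 2250:Fri 2251:Sat 2252:Sun 2253:Tue 2254:Wed
Years with five Tuesdays: 2248 → 1.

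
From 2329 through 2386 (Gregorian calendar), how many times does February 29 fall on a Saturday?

Leap years in 2329–2386: 14 of them.
Feb 29 weekday advances by 5 (mod 7) from one leap year to the next four years later (or differs when a century non-leap intervenes).
Leap-day weekdays: 2332:Mon 2336:Sat✓ 2340:Thu 2344:Tue 2348:Sun 2352:Fri 2356:Wed 2360:Mon 2364:Sat✓ 2368:Thu 2372:Tue 2376:Sun 2380:Fri 2384:Wed
Saturday: 2336, 2364 → 2.

2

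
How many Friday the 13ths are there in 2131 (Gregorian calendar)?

Check the 13th of each month of 2131: Jan 13: Sat, Feb 13: Tue, Mar 13: Tue, Apr 13: Fri, May 13: Sun, Jun 13: Wed, Jul 13: Fri, Aug 13: Mon, Sep 13: Thu, Oct 13: Sat, Nov 13: Tue, Dec 13: Thu.
Friday occurs in April, July — 2 months.

2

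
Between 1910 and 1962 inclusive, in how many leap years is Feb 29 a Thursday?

2

Leap years in 1910–1962: 13 of them.
Feb 29 weekday advances by 5 (mod 7) from one leap year to the next four years later (or differs when a century non-leap intervenes).
Leap-day weekdays: 1912:Thu✓ 1916:Tue 1920:Sun 1924:Fri 1928:Wed 1932:Mon 1936:Sat 1940:Thu✓ 1944:Tue 1948:Sun 1952:Fri 1956:Wed 1960:Mon
Thursday: 1912, 1940 → 2.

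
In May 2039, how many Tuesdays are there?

5

May 2039 has 31 days and begins on Sunday.
The first Tuesday is May 3.
Tuesdays fall on 3, 10, 17, 24, 31 — that's 5.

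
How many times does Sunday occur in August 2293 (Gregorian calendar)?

August 2293 has 31 days and begins on Tuesday.
The first Sunday is August 6.
Sundays fall on 6, 13, 20, 27 — that's 4.

4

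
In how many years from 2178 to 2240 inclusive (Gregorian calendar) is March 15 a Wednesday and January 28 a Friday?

2

Check each year's weekday for March 15 and January 28:
  2178: Sun/Wed  2179: Mon/Thu  2180: Wed/Fri ✓  2181: Thu/Sun  2182: Fri/Mon  2183: Sat/Tue  2184: Mon/Wed  2185: Tue/Fri  2186: Wed/Sat  2187: Thu/Sun  2188: Sat/Mon  2189: Sun/Wed  2190: Mon/Thu  2191: Tue/Fri  …(35 more)…  2227: Thu/Sun  2228: Sat/Mon  2229: Sun/Wed  2230: Mon/Thu  2231: Tue/Fri  2232: Thu/Sat  2233: Fri/Mon  2234: Sat/Tue  2235: Sun/Wed  2236: Tue/Thu  2237: Wed/Sat  2238: Thu/Sun  2239: Fri/Mon  2240: Sun/Tue
Both conditions hold in: 2180, 2220 — 2.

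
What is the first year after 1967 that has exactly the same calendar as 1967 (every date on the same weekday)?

1978

Two years share a calendar iff Jan 1 falls on the same weekday and both are leap or both are common. 1967: Jan 1 is Sunday, common year.
1968: Jan 1 Monday, leap
1969: Jan 1 Wednesday, common
1970: Jan 1 Thursday, common
1971: Jan 1 Friday, common
1972: Jan 1 Saturday, leap
1973: Jan 1 Monday, common
1974: Jan 1 Tuesday, common
1975: Jan 1 Wednesday, common
1976: Jan 1 Thursday, leap
1977: Jan 1 Saturday, common
1978: Jan 1 Sunday, common
1978 matches on both conditions.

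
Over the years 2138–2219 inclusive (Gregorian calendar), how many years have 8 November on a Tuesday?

Track 8 November's weekday year by year (advancing +1, or +2 across a Feb 29):
  2138: Sat  2139: Sun (+1)  2140: Tue (+2) ✓  2141: Wed (+1)  2142: Thu (+1)
  2143: Fri (+1)  2144: Sun (+2)  2145: Mon (+1)  2146: Tue (+1) ✓  2147: Wed (+1)
  2148: Fri (+2)  2149: Sat (+1)  2150: Sun (+1)  2151: Mon (+1)  … (54 more years) …
  2206: Sat (+1)  2207: Sun (+1)  2208: Tue (+2) ✓  2209: Wed (+1)  2210: Thu (+1)
  2211: Fri (+1)  2212: Sun (+2)  2213: Mon (+1)  2214: Tue (+1) ✓  2215: Wed (+1)
  2216: Fri (+2)  2217: Sat (+1)  2218: Sun (+1)  2219: Mon (+1)
Tuesday years: 2140, 2146, 2157, 2163, 2168, 2174, 2185, 2191, 2196, 2203, 2208, 2214 — 12 in total.

12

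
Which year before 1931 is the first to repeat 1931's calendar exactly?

Two years share a calendar iff Jan 1 falls on the same weekday and both are leap or both are common. 1931: Jan 1 is Thursday, common year.
1930: Jan 1 Wednesday, common
1929: Jan 1 Tuesday, common
1928: Jan 1 Sunday, leap
1927: Jan 1 Saturday, common
1926: Jan 1 Friday, common
1925: Jan 1 Thursday, common
1925 matches on both conditions.

1925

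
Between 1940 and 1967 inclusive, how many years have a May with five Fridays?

May has 31 days; it has five Fridays when Friday falls among the first (month-length − 28) days — i.e. when May 1 is one of Friday/Thursday/Wednesday.
May 1 by year: 1940:Wed✓ 1941:Thu✓ 1942:Fri✓ 1943:Sat 1944:Mon 1945:Tue 1946:Wed✓ 1947:Thu✓ 1948:Sat 1949:Sun 1950:Mon 1951:Tue 1952:Thu✓ 1953:Fri✓ 1954:Sat 1955:Sun 1956:Tue 1957:Wed✓ 1958:Thu✓ 1959:Fri✓ 1960:Sun 1961:Mon 1962:Tue 1963:Wed✓ 1964:Fri✓ 1965:Sat 1966:Sun 1967:Mon
Years with five Fridays: 1940, 1941, 1942, 1946, 1947, 1952, 1953, 1957, 1958, 1959, 1963, 1964 → 12.

12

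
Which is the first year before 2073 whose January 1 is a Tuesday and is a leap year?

2064

Jan 1 advances by 2 weekdays after a leap year and by 1 after a common year.
2073: Jan 1 is Sunday.
2072: Friday (leap)
2071: Thursday
2070: Wednesday
2069: Tuesday
2068: Sunday (leap)
2067: Saturday
2066: Friday
2065: Thursday
2064: Tuesday (leap)
2064 begins on a Tuesday and is a leap year.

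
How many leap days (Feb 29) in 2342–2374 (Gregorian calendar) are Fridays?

1

Leap years in 2342–2374: 8 of them.
Feb 29 weekday advances by 5 (mod 7) from one leap year to the next four years later (or differs when a century non-leap intervenes).
Leap-day weekdays: 2344:Tue 2348:Sun 2352:Fri✓ 2356:Wed 2360:Mon 2364:Sat 2368:Thu 2372:Tue
Friday: 2352 → 1.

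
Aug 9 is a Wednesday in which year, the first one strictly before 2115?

From one year to the next, a fixed date's weekday advances by 1, or by 2 when a Feb 29 lies between the two dates.
2115: August 9 is Friday.
2114: Thursday (−1)
2113: Wednesday (−1)
Aug 9 falls on a Wednesday in 2113.

2113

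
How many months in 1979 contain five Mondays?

5

A month of length L has five Mondays iff its first Monday is on day ≤ L−28 (so day 1–3 in a 31-day month, 1–2 in a 30-day month, day 1 in a leap February).
Checking each month of 1979: Jan starts Mon (31d) ✓; Feb starts Thu (28d); Mar starts Thu (31d); Apr starts Sun (30d) ✓; May starts Tue (31d); Jun starts Fri (30d); Jul starts Sun (31d) ✓; Aug starts Wed (31d); Sep starts Sat (30d); Oct starts Mon (31d) ✓; Nov starts Thu (30d); Dec starts Sat (31d) ✓.
Five-Monday months: January, April, July, October, December → 5.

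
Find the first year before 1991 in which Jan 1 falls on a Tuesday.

1985

Jan 1 advances by 2 weekdays after a leap year and by 1 after a common year.
1991: Jan 1 is Tuesday.
1990: Monday
1989: Sunday
1988: Friday (leap)
1987: Thursday
1986: Wednesday
1985: Tuesday
1985 begins on a Tuesday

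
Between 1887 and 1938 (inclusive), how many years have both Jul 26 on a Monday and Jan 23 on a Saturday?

5

Check each year's weekday for Jul 26 and Jan 23:
  1887: Tue/Sun  1888: Thu/Mon  1889: Fri/Wed  1890: Sat/Thu  1891: Sun/Fri  1892: Tue/Sat  1893: Wed/Mon  1894: Thu/Tue  1895: Fri/Wed  1896: Sun/Thu  1897: Mon/Sat ✓  1898: Tue/Sun  1899: Wed/Mon  1900: Thu/Tue  …(24 more)…  1925: Sun/Fri  1926: Mon/Sat ✓  1927: Tue/Sun  1928: Thu/Mon  1929: Fri/Wed  1930: Sat/Thu  1931: Sun/Fri  1932: Tue/Sat  1933: Wed/Mon  1934: Thu/Tue  1935: Fri/Wed  1936: Sun/Thu  1937: Mon/Sat ✓  1938: Tue/Sun
Both conditions hold in: 1897, 1909, 1915, 1926, 1937 — 5.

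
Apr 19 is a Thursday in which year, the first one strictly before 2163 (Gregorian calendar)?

From one year to the next, a fixed date's weekday advances by 1, or by 2 when a Feb 29 lies between the two dates.
2163: April 19 is Tuesday.
2162: Monday (−1)
2161: Sunday (−1)
2160: Saturday (−1)
2159: Thursday (−2)
Apr 19 falls on a Thursday in 2159.

2159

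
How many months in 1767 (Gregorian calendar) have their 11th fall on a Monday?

Check the 11th of each month of 1767: Jan 11: Sun, Feb 11: Wed, Mar 11: Wed, Apr 11: Sat, May 11: Mon, Jun 11: Thu, Jul 11: Sat, Aug 11: Tue, Sep 11: Fri, Oct 11: Sun, Nov 11: Wed, Dec 11: Fri.
Monday occurs in May — 1 month.

1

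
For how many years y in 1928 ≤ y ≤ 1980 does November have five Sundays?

November has 30 days; it has five Sundays when Sunday falls among the first (month-length − 28) days — i.e. when November 1 is one of Sunday/Saturday.
November 1 by year: 1928:Thu 1929:Fri 1930:Sat✓ 1931:Sun✓ 1932:Tue 1933:Wed 1934:Thu 1935:Fri 1936:Sun✓ 1937:Mon 1938:Tue 1939:Wed 1940:Fri 1941:Sat✓ 1942:Sun✓ …(23 more)… 1966:Tue 1967:Wed 1968:Fri 1969:Sat✓ 1970:Sun✓ 1971:Mon 1972:Wed 1973:Thu 1974:Fri 1975:Sat✓ 1976:Mon 1977:Tue 1978:Wed 1979:Thu 1980:Sat✓
Years with five Sundays: 1930, 1931, 1936, 1941, 1942, 1947, 1952, 1953, 1958, 1959, 1964, 1969, 1970, 1975, 1980 → 15.

15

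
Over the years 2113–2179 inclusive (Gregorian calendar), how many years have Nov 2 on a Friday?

9

Track Nov 2's weekday year by year (advancing +1, or +2 across a Feb 29):
  2113: Thu  2114: Fri (+1) ✓  2115: Sat (+1)  2116: Mon (+2)  2117: Tue (+1)
  2118: Wed (+1)  2119: Thu (+1)  2120: Sat (+2)  2121: Sun (+1)  2122: Mon (+1)
  2123: Tue (+1)  2124: Thu (+2)  2125: Fri (+1) ✓  2126: Sat (+1)  … (39 more years) …
  2166: Sun (+1)  2167: Mon (+1)  2168: Wed (+2)  2169: Thu (+1)  2170: Fri (+1) ✓
  2171: Sat (+1)  2172: Mon (+2)  2173: Tue (+1)  2174: Wed (+1)  2175: Thu (+1)
  2176: Sat (+2)  2177: Sun (+1)  2178: Mon (+1)  2179: Tue (+1)
Friday years: 2114, 2125, 2131, 2136, 2142, 2153, 2159, 2164, 2170 — 9 in total.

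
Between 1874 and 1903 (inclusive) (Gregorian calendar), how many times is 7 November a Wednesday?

5

Track 7 November's weekday year by year (advancing +1, or +2 across a Feb 29):
  1874: Sat  1875: Sun (+1)  1876: Tue (+2)  1877: Wed (+1) ✓  1878: Thu (+1)
  1879: Fri (+1)  1880: Sun (+2)  1881: Mon (+1)  1882: Tue (+1)  1883: Wed (+1) ✓
  1884: Fri (+2)  1885: Sat (+1)  1886: Sun (+1)  1887: Mon (+1)  1888: Wed (+2) ✓
  1889: Thu (+1)  1890: Fri (+1)  1891: Sat (+1)  1892: Mon (+2)  1893: Tue (+1)
  1894: Wed (+1) ✓  1895: Thu (+1)  1896: Sat (+2)  1897: Sun (+1)  1898: Mon (+1)
  1899: Tue (+1)  1900: Wed (+1) ✓  1901: Thu (+1)  1902: Fri (+1)  1903: Sat (+1)
Wednesday years: 1877, 1883, 1888, 1894, 1900 — 5 in total.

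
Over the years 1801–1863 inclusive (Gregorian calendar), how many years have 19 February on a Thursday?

10

Track 19 February's weekday year by year (advancing +1, or +2 across a Feb 29):
  1801: Thu ✓  1802: Fri (+1)  1803: Sat (+1)  1804: Sun (+1)  1805: Tue (+2)
  1806: Wed (+1)  1807: Thu (+1) ✓  1808: Fri (+1)  1809: Sun (+2)  1810: Mon (+1)
  1811: Tue (+1)  1812: Wed (+1)  1813: Fri (+2)  1814: Sat (+1)  … (35 more years) …
  1850: Tue (+1)  1851: Wed (+1)  1852: Thu (+1) ✓  1853: Sat (+2)  1854: Sun (+1)
  1855: Mon (+1)  1856: Tue (+1)  1857: Thu (+2) ✓  1858: Fri (+1)  1859: Sat (+1)
  1860: Sun (+1)  1861: Tue (+2)  1862: Wed (+1)  1863: Thu (+1) ✓
Thursday years: 1801, 1807, 1818, 1824, 1829, 1835, 1846, 1852, 1857, 1863 — 10 in total.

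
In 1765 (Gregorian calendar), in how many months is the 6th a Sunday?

2

Check the 6th of each month of 1765: Jan 6: Sun, Feb 6: Wed, Mar 6: Wed, Apr 6: Sat, May 6: Mon, Jun 6: Thu, Jul 6: Sat, Aug 6: Tue, Sep 6: Fri, Oct 6: Sun, Nov 6: Wed, Dec 6: Fri.
Sunday occurs in January, October — 2 months.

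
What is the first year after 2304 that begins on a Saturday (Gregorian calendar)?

2310

Jan 1 advances by 2 weekdays after a leap year and by 1 after a common year.
2304: Jan 1 is Friday (leap).
2305: Sunday
2306: Monday
2307: Tuesday
2308: Wednesday (leap)
2309: Friday
2310: Saturday
2310 begins on a Saturday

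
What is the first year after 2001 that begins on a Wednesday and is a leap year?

Jan 1 advances by 2 weekdays after a leap year and by 1 after a common year.
2001: Jan 1 is Monday.
2002: Tuesday
2003: Wednesday
2004: Thursday (leap)
2005: Saturday
2006: Sunday
2007: Monday
2008: Tuesday (leap)
2009: Thursday
2010: Friday
2011: Saturday
2012: Sunday (leap)
2013: Tuesday
2014: Wednesday
2015: Thursday
2016: Friday (leap)
2017: Sunday
2018: Monday
2019: Tuesday
2020: Wednesday (leap)
2020 begins on a Wednesday and is a leap year.

2020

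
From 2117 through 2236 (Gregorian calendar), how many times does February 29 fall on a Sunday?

4

Leap years in 2117–2236: 29 of them.
Feb 29 weekday advances by 5 (mod 7) from one leap year to the next four years later (or differs when a century non-leap intervenes).
Leap-day weekdays: 2120:Thu 2124:Tue 2128:Sun✓ 2132:Fri 2136:Wed 2140:Mon 2144:Sat 2148:Thu 2152:Tue 2156:Sun✓ 2160:Fri 2164:Wed 2168:Mon …(3 more)… 2184:Sun✓ 2188:Fri 2192:Wed 2196:Mon 2204:Wed 2208:Mon 2212:Sat 2216:Thu 2220:Tue 2224:Sun✓ 2228:Fri 2232:Wed 2236:Mon
Sunday: 2128, 2156, 2184, 2224 → 4.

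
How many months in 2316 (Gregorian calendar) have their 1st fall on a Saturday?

Check the 1st of each month of 2316: Jan 1: Sat, Feb 1: Tue, Mar 1: Wed, Apr 1: Sat, May 1: Mon, Jun 1: Thu, Jul 1: Sat, Aug 1: Tue, Sep 1: Fri, Oct 1: Sun, Nov 1: Wed, Dec 1: Fri.
Saturday occurs in January, April, July — 3 months.

3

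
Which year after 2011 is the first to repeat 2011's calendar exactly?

2022

Two years share a calendar iff Jan 1 falls on the same weekday and both are leap or both are common. 2011: Jan 1 is Saturday, common year.
2012: Jan 1 Sunday, leap
2013: Jan 1 Tuesday, common
2014: Jan 1 Wednesday, common
2015: Jan 1 Thursday, common
2016: Jan 1 Friday, leap
2017: Jan 1 Sunday, common
2018: Jan 1 Monday, common
2019: Jan 1 Tuesday, common
2020: Jan 1 Wednesday, leap
2021: Jan 1 Friday, common
2022: Jan 1 Saturday, common
2022 matches on both conditions.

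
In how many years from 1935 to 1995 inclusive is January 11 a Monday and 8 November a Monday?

Check each year's weekday for January 11 and 8 November:
  1935: Fri/Fri  1936: Sat/Sun  1937: Mon/Mon ✓  1938: Tue/Tue  1939: Wed/Wed  1940: Thu/Fri  1941: Sat/Sat  1942: Sun/Sun  1943: Mon/Mon ✓  1944: Tue/Wed  1945: Thu/Thu  1946: Fri/Fri  1947: Sat/Sat  1948: Sun/Mon  …(33 more)…  1982: Mon/Mon ✓  1983: Tue/Tue  1984: Wed/Thu  1985: Fri/Fri  1986: Sat/Sat  1987: Sun/Sun  1988: Mon/Tue  1989: Wed/Wed  1990: Thu/Thu  1991: Fri/Fri  1992: Sat/Sun  1993: Mon/Mon ✓  1994: Tue/Tue  1995: Wed/Wed
Both conditions hold in: 1937, 1943, 1954, 1965, 1971, 1982, 1993 — 7.

7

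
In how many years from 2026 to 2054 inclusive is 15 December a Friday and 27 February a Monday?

Check each year's weekday for 15 December and 27 February:
  2026: Tue/Fri  2027: Wed/Sat  2028: Fri/Sun  2029: Sat/Tue  2030: Sun/Wed  2031: Mon/Thu  2032: Wed/Fri  2033: Thu/Sun  2034: Fri/Mon ✓  2035: Sat/Tue  2036: Mon/Wed  2037: Tue/Fri  2038: Wed/Sat  2039: Thu/Sun  2040: Sat/Mon  2041: Sun/Wed  2042: Mon/Thu  2043: Tue/Fri  2044: Thu/Sat  2045: Fri/Mon ✓  2046: Sat/Tue  2047: Sun/Wed  2048: Tue/Thu  2049: Wed/Sat  2050: Thu/Sun  2051: Fri/Mon ✓  2052: Sun/Tue  2053: Mon/Thu  2054: Tue/Fri
Both conditions hold in: 2034, 2045, 2051 — 3.

3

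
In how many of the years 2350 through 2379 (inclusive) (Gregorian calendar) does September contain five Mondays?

8

September has 30 days; it has five Mondays when Monday falls among the first (month-length − 28) days — i.e. when September 1 is one of Monday/Sunday.
September 1 by year: 2350:Fri 2351:Sat 2352:Mon✓ 2353:Tue 2354:Wed 2355:Thu 2356:Sat 2357:Sun✓ 2358:Mon✓ 2359:Tue 2360:Thu 2361:Fri 2362:Sat 2363:Sun✓ 2364:Tue 2365:Wed 2366:Thu 2367:Fri 2368:Sun✓ 2369:Mon✓ 2370:Tue 2371:Wed 2372:Fri 2373:Sat 2374:Sun✓ 2375:Mon✓ 2376:Wed 2377:Thu 2378:Fri 2379:Sat
Years with five Mondays: 2352, 2357, 2358, 2363, 2368, 2369, 2374, 2375 → 8.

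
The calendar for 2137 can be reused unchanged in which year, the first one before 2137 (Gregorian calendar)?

Two years share a calendar iff Jan 1 falls on the same weekday and both are leap or both are common. 2137: Jan 1 is Tuesday, common year.
2136: Jan 1 Sunday, leap
2135: Jan 1 Saturday, common
2134: Jan 1 Friday, common
2133: Jan 1 Thursday, common
2132: Jan 1 Tuesday, leap
2131: Jan 1 Monday, common
2130: Jan 1 Sunday, common
2129: Jan 1 Saturday, common
2128: Jan 1 Thursday, leap
2127: Jan 1 Wednesday, common
2126: Jan 1 Tuesday, common
2126 matches on both conditions.

2126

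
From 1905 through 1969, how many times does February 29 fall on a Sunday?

2

Leap years in 1905–1969: 16 of them.
Feb 29 weekday advances by 5 (mod 7) from one leap year to the next four years later (or differs when a century non-leap intervenes).
Leap-day weekdays: 1908:Sat 1912:Thu 1916:Tue 1920:Sun✓ 1924:Fri 1928:Wed 1932:Mon 1936:Sat 1940:Thu 1944:Tue 1948:Sun✓ 1952:Fri 1956:Wed 1960:Mon 1964:Sat 1968:Thu
Sunday: 1920, 1948 → 2.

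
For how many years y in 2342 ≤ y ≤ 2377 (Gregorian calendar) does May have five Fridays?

May has 31 days; it has five Fridays when Friday falls among the first (month-length − 28) days — i.e. when May 1 is one of Friday/Thursday/Wednesday.
May 1 by year: 2342:Fri✓ 2343:Sat 2344:Mon 2345:Tue 2346:Wed✓ 2347:Thu✓ 2348:Sat 2349:Sun 2350:Mon 2351:Tue 2352:Thu✓ 2353:Fri✓ 2354:Sat 2355:Sun 2356:Tue …(6 more)… 2363:Wed✓ 2364:Fri✓ 2365:Sat 2366:Sun 2367:Mon 2368:Wed✓ 2369:Thu✓ 2370:Fri✓ 2371:Sat 2372:Mon 2373:Tue 2374:Wed✓ 2375:Thu✓ 2376:Sat 2377:Sun
Years with five Fridays: 2342, 2346, 2347, 2352, 2353, 2357, 2358, 2359, 2363, 2364, 2368, 2369, 2370, 2374, 2375 → 15.

15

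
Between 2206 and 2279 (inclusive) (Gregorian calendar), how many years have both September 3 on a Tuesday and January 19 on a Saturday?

8

Check each year's weekday for September 3 and January 19:
  2206: Wed/Sun  2207: Thu/Mon  2208: Sat/Tue  2209: Sun/Thu  2210: Mon/Fri  2211: Tue/Sat ✓  2212: Thu/Sun  2213: Fri/Tue  2214: Sat/Wed  2215: Sun/Thu  2216: Tue/Fri  2217: Wed/Sun  2218: Thu/Mon  2219: Fri/Tue  …(46 more)…  2266: Mon/Fri  2267: Tue/Sat ✓  2268: Thu/Sun  2269: Fri/Tue  2270: Sat/Wed  2271: Sun/Thu  2272: Tue/Fri  2273: Wed/Sun  2274: Thu/Mon  2275: Fri/Tue  2276: Sun/Wed  2277: Mon/Fri  2278: Tue/Sat ✓  2279: Wed/Sun
Both conditions hold in: 2211, 2222, 2233, 2239, 2250, 2261, 2267, 2278 — 8.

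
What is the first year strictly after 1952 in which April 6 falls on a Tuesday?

1954

From one year to the next, a fixed date's weekday advances by 1, or by 2 when a Feb 29 lies between the two dates.
1952: April 6 is Sunday.
1953: Monday (+1)
1954: Tuesday (+1)
April 6 falls on a Tuesday in 1954.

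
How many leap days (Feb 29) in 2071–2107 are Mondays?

1

Leap years in 2071–2107: 8 of them.
Feb 29 weekday advances by 5 (mod 7) from one leap year to the next four years later (or differs when a century non-leap intervenes).
Leap-day weekdays: 2072:Mon✓ 2076:Sat 2080:Thu 2084:Tue 2088:Sun 2092:Fri 2096:Wed 2104:Fri
Monday: 2072 → 1.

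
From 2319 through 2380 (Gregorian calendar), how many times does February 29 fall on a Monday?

2

Leap years in 2319–2380: 16 of them.
Feb 29 weekday advances by 5 (mod 7) from one leap year to the next four years later (or differs when a century non-leap intervenes).
Leap-day weekdays: 2320:Sun 2324:Fri 2328:Wed 2332:Mon✓ 2336:Sat 2340:Thu 2344:Tue 2348:Sun 2352:Fri 2356:Wed 2360:Mon✓ 2364:Sat 2368:Thu 2372:Tue 2376:Sun 2380:Fri
Monday: 2332, 2360 → 2.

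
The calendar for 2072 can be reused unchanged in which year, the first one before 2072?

2044

Two years share a calendar iff Jan 1 falls on the same weekday and both are leap or both are common. 2072: Jan 1 is Friday, leap year.
2071: Jan 1 Thursday, common
2070: Jan 1 Wednesday, common
2069: Jan 1 Tuesday, common
2068: Jan 1 Sunday, leap
2067: Jan 1 Saturday, common
2066: Jan 1 Friday, common
2065: Jan 1 Thursday, common
2064: Jan 1 Tuesday, leap
2063: Jan 1 Monday, common
2062: Jan 1 Sunday, common
2061: Jan 1 Saturday, common
2060: Jan 1 Thursday, leap
2059: Jan 1 Wednesday, common
2058: Jan 1 Tuesday, common
2057: Jan 1 Monday, common
2056: Jan 1 Saturday, leap
2055: Jan 1 Friday, common
2054: Jan 1 Thursday, common
2053: Jan 1 Wednesday, common
2052: Jan 1 Monday, leap
2051: Jan 1 Sunday, common
2050: Jan 1 Saturday, common
2049: Jan 1 Friday, common
2048: Jan 1 Wednesday, leap
2047: Jan 1 Tuesday, common
2046: Jan 1 Monday, common
2045: Jan 1 Sunday, common
2044: Jan 1 Friday, leap
2044 matches on both conditions.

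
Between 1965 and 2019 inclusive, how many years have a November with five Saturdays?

November has 30 days; it has five Saturdays when Saturday falls among the first (month-length − 28) days — i.e. when November 1 is one of Saturday/Friday.
November 1 by year: 1965:Mon 1966:Tue 1967:Wed 1968:Fri✓ 1969:Sat✓ 1970:Sun 1971:Mon 1972:Wed 1973:Thu 1974:Fri✓ 1975:Sat✓ 1976:Mon 1977:Tue 1978:Wed 1979:Thu …(25 more)… 2005:Tue 2006:Wed 2007:Thu 2008:Sat✓ 2009:Sun 2010:Mon 2011:Tue 2012:Thu 2013:Fri✓ 2014:Sat✓ 2015:Sun 2016:Tue 2017:Wed 2018:Thu 2019:Fri✓
Years with five Saturdays: 1968, 1969, 1974, 1975, 1980, 1985, 1986, 1991, 1996, 1997, 2002, 2003, 2008, 2013, 2014, 2019 → 16.

16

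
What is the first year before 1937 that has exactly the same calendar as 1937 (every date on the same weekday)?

1926

Two years share a calendar iff Jan 1 falls on the same weekday and both are leap or both are common. 1937: Jan 1 is Friday, common year.
1936: Jan 1 Wednesday, leap
1935: Jan 1 Tuesday, common
1934: Jan 1 Monday, common
1933: Jan 1 Sunday, common
1932: Jan 1 Friday, leap
1931: Jan 1 Thursday, common
1930: Jan 1 Wednesday, common
1929: Jan 1 Tuesday, common
1928: Jan 1 Sunday, leap
1927: Jan 1 Saturday, common
1926: Jan 1 Friday, common
1926 matches on both conditions.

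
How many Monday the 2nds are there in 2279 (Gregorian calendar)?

Check the 2nd of each month of 2279: Jan 2: Thu, Feb 2: Sun, Mar 2: Sun, Apr 2: Wed, May 2: Fri, Jun 2: Mon, Jul 2: Wed, Aug 2: Sat, Sep 2: Tue, Oct 2: Thu, Nov 2: Sun, Dec 2: Tue.
Monday occurs in June — 1 month.

1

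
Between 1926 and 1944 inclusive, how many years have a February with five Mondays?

1

February has 28 days (29 in leap years); it has five Mondays when Monday falls among the first (month-length − 28) days — i.e. when February 1 is Monday in a leap year (never in a common year).
February 1 by year: 1926:Mon 1927:Tue 1928:Wed 1929:Fri 1930:Sat 1931:Sun 1932:Mon✓ 1933:Wed 1934:Thu 1935:Fri 1936:Sat 1937:Mon 1938:Tue 1939:Wed 1940:Thu 1941:Sat 1942:Sun 1943:Mon 1944:Tue
Years with five Mondays: 1932 → 1.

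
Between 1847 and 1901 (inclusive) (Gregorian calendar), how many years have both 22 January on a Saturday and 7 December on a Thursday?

2

Check each year's weekday for 22 January and 7 December:
  1847: Fri/Tue  1848: Sat/Thu ✓  1849: Mon/Fri  1850: Tue/Sat  1851: Wed/Sun  1852: Thu/Tue  1853: Sat/Wed  1854: Sun/Thu  1855: Mon/Fri  1856: Tue/Sun  1857: Thu/Mon  1858: Fri/Tue  1859: Sat/Wed  1860: Sun/Fri  …(27 more)…  1888: Sun/Fri  1889: Tue/Sat  1890: Wed/Sun  1891: Thu/Mon  1892: Fri/Wed  1893: Sun/Thu  1894: Mon/Fri  1895: Tue/Sat  1896: Wed/Mon  1897: Fri/Tue  1898: Sat/Wed  1899: Sun/Thu  1900: Mon/Fri  1901: Tue/Sat
Both conditions hold in: 1848, 1876 — 2.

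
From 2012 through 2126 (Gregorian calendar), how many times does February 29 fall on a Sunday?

3

Leap years in 2012–2126: 28 of them.
Feb 29 weekday advances by 5 (mod 7) from one leap year to the next four years later (or differs when a century non-leap intervenes).
Leap-day weekdays: 2012:Wed 2016:Mon 2020:Sat 2024:Thu 2028:Tue 2032:Sun✓ 2036:Fri 2040:Wed 2044:Mon 2048:Sat 2052:Thu 2056:Tue 2060:Sun✓ 2064:Fri 2068:Wed 2072:Mon 2076:Sat 2080:Thu 2084:Tue 2088:Sun✓ 2092:Fri 2096:Wed 2104:Fri 2108:Wed 2112:Mon 2116:Sat 2120:Thu 2124:Tue
Sunday: 2032, 2060, 2088 → 3.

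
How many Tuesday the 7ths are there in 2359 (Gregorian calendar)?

Check the 7th of each month of 2359: Jan 7: Wed, Feb 7: Sat, Mar 7: Sat, Apr 7: Tue, May 7: Thu, Jun 7: Sun, Jul 7: Tue, Aug 7: Fri, Sep 7: Mon, Oct 7: Wed, Nov 7: Sat, Dec 7: Mon.
Tuesday occurs in April, July — 2 months.

2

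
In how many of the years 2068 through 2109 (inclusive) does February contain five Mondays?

1

February has 28 days (29 in leap years); it has five Mondays when Monday falls among the first (month-length − 28) days — i.e. when February 1 is Monday in a leap year (never in a common year).
February 1 by year: 2068:Wed 2069:Fri 2070:Sat 2071:Sun 2072:Mon✓ 2073:Wed 2074:Thu 2075:Fri 2076:Sat 2077:Mon 2078:Tue 2079:Wed 2080:Thu 2081:Sat 2082:Sun …(12 more)… 2095:Tue 2096:Wed 2097:Fri 2098:Sat 2099:Sun 2100:Mon 2101:Tue 2102:Wed 2103:Thu 2104:Fri 2105:Sun 2106:Mon 2107:Tue 2108:Wed 2109:Fri
Years with five Mondays: 2072 → 1.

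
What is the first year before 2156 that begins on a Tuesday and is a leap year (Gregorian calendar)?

2132

Jan 1 advances by 2 weekdays after a leap year and by 1 after a common year.
2156: Jan 1 is Thursday (leap).
2155: Wednesday
2154: Tuesday
2153: Monday
2152: Saturday (leap)
2151: Friday
2150: Thursday
2149: Wednesday
2148: Monday (leap)
2147: Sunday
2146: Saturday
2145: Friday
2144: Wednesday (leap)
2143: Tuesday
2142: Monday
2141: Sunday
2140: Friday (leap)
2139: Thursday
2138: Wednesday
2137: Tuesday
2136: Sunday (leap)
2135: Saturday
2134: Friday
2133: Thursday
2132: Tuesday (leap)
2132 begins on a Tuesday and is a leap year.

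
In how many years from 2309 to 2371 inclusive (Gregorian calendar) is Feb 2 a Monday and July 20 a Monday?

Check each year's weekday for Feb 2 and July 20:
  2309: Tue/Tue  2310: Wed/Wed  2311: Thu/Thu  2312: Fri/Sat  2313: Sun/Sun  2314: Mon/Mon ✓  2315: Tue/Tue  2316: Wed/Thu  2317: Fri/Fri  2318: Sat/Sat  2319: Sun/Sun  2320: Mon/Tue  2321: Wed/Wed  2322: Thu/Thu  …(35 more)…  2358: Sun/Sun  2359: Mon/Mon ✓  2360: Tue/Wed  2361: Thu/Thu  2362: Fri/Fri  2363: Sat/Sat  2364: Sun/Mon  2365: Tue/Tue  2366: Wed/Wed  2367: Thu/Thu  2368: Fri/Sat  2369: Sun/Sun  2370: Mon/Mon ✓  2371: Tue/Tue
Both conditions hold in: 2314, 2325, 2331, 2342, 2353, 2359, 2370 — 7.

7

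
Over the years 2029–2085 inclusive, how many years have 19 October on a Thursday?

Track 19 October's weekday year by year (advancing +1, or +2 across a Feb 29):
  2029: Fri  2030: Sat (+1)  2031: Sun (+1)  2032: Tue (+2)  2033: Wed (+1)
  2034: Thu (+1) ✓  2035: Fri (+1)  2036: Sun (+2)  2037: Mon (+1)  2038: Tue (+1)
  2039: Wed (+1)  2040: Fri (+2)  2041: Sat (+1)  2042: Sun (+1)  … (29 more years) …
  2072: Wed (+2)  2073: Thu (+1) ✓  2074: Fri (+1)  2075: Sat (+1)  2076: Mon (+2)
  2077: Tue (+1)  2078: Wed (+1)  2079: Thu (+1) ✓  2080: Sat (+2)  2081: Sun (+1)
  2082: Mon (+1)  2083: Tue (+1)  2084: Thu (+2) ✓  2085: Fri (+1)
Thursday years: 2034, 2045, 2051, 2056, 2062, 2073, 2079, 2084 — 8 in total.

8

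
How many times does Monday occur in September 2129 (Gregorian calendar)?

4

September 2129 has 30 days and begins on Thursday.
The first Monday is September 5.
Mondays fall on 5, 12, 19, 26 — that's 4.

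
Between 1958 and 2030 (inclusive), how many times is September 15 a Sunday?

Track September 15's weekday year by year (advancing +1, or +2 across a Feb 29):
  1958: Mon  1959: Tue (+1)  1960: Thu (+2)  1961: Fri (+1)  1962: Sat (+1)
  1963: Sun (+1) ✓  1964: Tue (+2)  1965: Wed (+1)  1966: Thu (+1)  1967: Fri (+1)
  1968: Sun (+2) ✓  1969: Mon (+1)  1970: Tue (+1)  1971: Wed (+1)  … (45 more years) …
  2017: Fri (+1)  2018: Sat (+1)  2019: Sun (+1) ✓  2020: Tue (+2)  2021: Wed (+1)
  2022: Thu (+1)  2023: Fri (+1)  2024: Sun (+2) ✓  2025: Mon (+1)  2026: Tue (+1)
  2027: Wed (+1)  2028: Fri (+2)  2029: Sat (+1)  2030: Sun (+1) ✓
Sunday years: 1963, 1968, 1974, 1985, 1991, 1996, 2002, 2013, 2019, 2024, 2030 — 11 in total.

11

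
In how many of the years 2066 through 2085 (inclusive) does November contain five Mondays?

6

November has 30 days; it has five Mondays when Monday falls among the first (month-length − 28) days — i.e. when November 1 is one of Monday/Sunday.
November 1 by year: 2066:Mon✓ 2067:Tue 2068:Thu 2069:Fri 2070:Sat 2071:Sun✓ 2072:Tue 2073:Wed 2074:Thu 2075:Fri 2076:Sun✓ 2077:Mon✓ 2078:Tue 2079:Wed 2080:Fri 2081:Sat 2082:Sun✓ 2083:Mon✓ 2084:Wed 2085:Thu
Years with five Mondays: 2066, 2071, 2076, 2077, 2082, 2083 → 6.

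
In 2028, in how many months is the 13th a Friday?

1

Check the 13th of each month of 2028: Jan 13: Thu, Feb 13: Sun, Mar 13: Mon, Apr 13: Thu, May 13: Sat, Jun 13: Tue, Jul 13: Thu, Aug 13: Sun, Sep 13: Wed, Oct 13: Fri, Nov 13: Mon, Dec 13: Wed.
Friday occurs in October — 1 month.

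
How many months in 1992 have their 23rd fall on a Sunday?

Check the 23rd of each month of 1992: Jan 23: Thu, Feb 23: Sun, Mar 23: Mon, Apr 23: Thu, May 23: Sat, Jun 23: Tue, Jul 23: Thu, Aug 23: Sun, Sep 23: Wed, Oct 23: Fri, Nov 23: Mon, Dec 23: Wed.
Sunday occurs in February, August — 2 months.

2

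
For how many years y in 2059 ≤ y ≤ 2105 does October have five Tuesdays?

October has 31 days; it has five Tuesdays when Tuesday falls among the first (month-length − 28) days — i.e. when October 1 is one of Tuesday/Monday/Sunday.
October 1 by year: 2059:Wed 2060:Fri 2061:Sat 2062:Sun✓ 2063:Mon✓ 2064:Wed 2065:Thu 2066:Fri 2067:Sat 2068:Mon✓ 2069:Tue✓ 2070:Wed 2071:Thu 2072:Sat 2073:Sun✓ …(17 more)… 2091:Mon✓ 2092:Wed 2093:Thu 2094:Fri 2095:Sat 2096:Mon✓ 2097:Tue✓ 2098:Wed 2099:Thu 2100:Fri 2101:Sat 2102:Sun✓ 2103:Mon✓ 2104:Wed 2105:Thu
Years with five Tuesdays: 2062, 2063, 2068, 2069, 2073, 2074, 2075, 2079, 2080, 2084, 2085, 2086, 2090, 2091, 2096, 2097, 2102, 2103 → 18.

18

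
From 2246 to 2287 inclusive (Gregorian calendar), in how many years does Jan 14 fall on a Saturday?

5

Track Jan 14's weekday year by year (advancing +1, or +2 across a Feb 29):
  2246: Wed  2247: Thu (+1)  2248: Fri (+1)  2249: Sun (+2)  2250: Mon (+1)
  2251: Tue (+1)  2252: Wed (+1)  2253: Fri (+2)  2254: Sat (+1) ✓  2255: Sun (+1)
  2256: Mon (+1)  2257: Wed (+2)  2258: Thu (+1)  2259: Fri (+1)  … (14 more years) …
  2274: Wed (+1)  2275: Thu (+1)  2276: Fri (+1)  2277: Sun (+2)  2278: Mon (+1)
  2279: Tue (+1)  2280: Wed (+1)  2281: Fri (+2)  2282: Sat (+1) ✓  2283: Sun (+1)
  2284: Mon (+1)  2285: Wed (+2)  2286: Thu (+1)  2287: Fri (+1)
Saturday years: 2254, 2260, 2265, 2271, 2282 — 5 in total.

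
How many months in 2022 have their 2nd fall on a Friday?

2

Check the 2nd of each month of 2022: Jan 2: Sun, Feb 2: Wed, Mar 2: Wed, Apr 2: Sat, May 2: Mon, Jun 2: Thu, Jul 2: Sat, Aug 2: Tue, Sep 2: Fri, Oct 2: Sun, Nov 2: Wed, Dec 2: Fri.
Friday occurs in September, December — 2 months.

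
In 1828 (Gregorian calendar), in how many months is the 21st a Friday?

2

Check the 21st of each month of 1828: Jan 21: Mon, Feb 21: Thu, Mar 21: Fri, Apr 21: Mon, May 21: Wed, Jun 21: Sat, Jul 21: Mon, Aug 21: Thu, Sep 21: Sun, Oct 21: Tue, Nov 21: Fri, Dec 21: Sun.
Friday occurs in March, November — 2 months.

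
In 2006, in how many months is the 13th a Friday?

Check the 13th of each month of 2006: Jan 13: Fri, Feb 13: Mon, Mar 13: Mon, Apr 13: Thu, May 13: Sat, Jun 13: Tue, Jul 13: Thu, Aug 13: Sun, Sep 13: Wed, Oct 13: Fri, Nov 13: Mon, Dec 13: Wed.
Friday occurs in January, October — 2 months.

2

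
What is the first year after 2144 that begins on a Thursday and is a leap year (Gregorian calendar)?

2156

Jan 1 advances by 2 weekdays after a leap year and by 1 after a common year.
2144: Jan 1 is Wednesday (leap).
2145: Friday
2146: Saturday
2147: Sunday
2148: Monday (leap)
2149: Wednesday
2150: Thursday
2151: Friday
2152: Saturday (leap)
2153: Monday
2154: Tuesday
2155: Wednesday
2156: Thursday (leap)
2156 begins on a Thursday and is a leap year.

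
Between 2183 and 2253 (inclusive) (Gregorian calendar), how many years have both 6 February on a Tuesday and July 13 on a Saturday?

2

Check each year's weekday for 6 February and July 13:
  2183: Thu/Sun  2184: Fri/Tue  2185: Sun/Wed  2186: Mon/Thu  2187: Tue/Fri  2188: Wed/Sun  2189: Fri/Mon  2190: Sat/Tue  2191: Sun/Wed  2192: Mon/Fri  2193: Wed/Sat  2194: Thu/Sun  2195: Fri/Mon  2196: Sat/Wed  …(43 more)…  2240: Thu/Mon  2241: Sat/Tue  2242: Sun/Wed  2243: Mon/Thu  2244: Tue/Sat ✓  2245: Thu/Sun  2246: Fri/Mon  2247: Sat/Tue  2248: Sun/Thu  2249: Tue/Fri  2250: Wed/Sat  2251: Thu/Sun  2252: Fri/Tue  2253: Sun/Wed
Both conditions hold in: 2216, 2244 — 2.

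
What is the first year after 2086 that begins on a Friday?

2094

Jan 1 advances by 2 weekdays after a leap year and by 1 after a common year.
2086: Jan 1 is Tuesday.
2087: Wednesday
2088: Thursday (leap)
2089: Saturday
2090: Sunday
2091: Monday
2092: Tuesday (leap)
2093: Thursday
2094: Friday
2094 begins on a Friday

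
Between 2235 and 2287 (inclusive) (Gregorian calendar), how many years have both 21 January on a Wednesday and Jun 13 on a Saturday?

Check each year's weekday for 21 January and Jun 13:
  2235: Wed/Sat ✓  2236: Thu/Mon  2237: Sat/Tue  2238: Sun/Wed  2239: Mon/Thu  2240: Tue/Sat  2241: Thu/Sun  2242: Fri/Mon  2243: Sat/Tue  2244: Sun/Thu  2245: Tue/Fri  2246: Wed/Sat ✓  2247: Thu/Sun  2248: Fri/Tue  …(25 more)…  2274: Wed/Sat ✓  2275: Thu/Sun  2276: Fri/Tue  2277: Sun/Wed  2278: Mon/Thu  2279: Tue/Fri  2280: Wed/Sun  2281: Fri/Mon  2282: Sat/Tue  2283: Sun/Wed  2284: Mon/Fri  2285: Wed/Sat ✓  2286: Thu/Sun  2287: Fri/Mon
Both conditions hold in: 2235, 2246, 2257, 2263, 2274, 2285 — 6.

6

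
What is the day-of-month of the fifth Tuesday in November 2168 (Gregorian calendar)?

29

November 1, 2168 is a Tuesday, so the first Tuesday is the 1st.
The fifth Tuesday is 1 + 28 = 29.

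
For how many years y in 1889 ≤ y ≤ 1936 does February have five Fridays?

February has 28 days (29 in leap years); it has five Fridays when Friday falls among the first (month-length − 28) days — i.e. when February 1 is Friday in a leap year (never in a common year).
February 1 by year: 1889:Fri 1890:Sat 1891:Sun 1892:Mon 1893:Wed 1894:Thu 1895:Fri 1896:Sat 1897:Mon 1898:Tue 1899:Wed 1900:Thu 1901:Fri 1902:Sat 1903:Sun …(18 more)… 1922:Wed 1923:Thu 1924:Fri✓ 1925:Sun 1926:Mon 1927:Tue 1928:Wed 1929:Fri 1930:Sat 1931:Sun 1932:Mon 1933:Wed 1934:Thu 1935:Fri 1936:Sat
Years with five Fridays: 1924 → 1.

1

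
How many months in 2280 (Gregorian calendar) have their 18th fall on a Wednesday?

2

Check the 18th of each month of 2280: Jan 18: Sun, Feb 18: Wed, Mar 18: Thu, Apr 18: Sun, May 18: Tue, Jun 18: Fri, Jul 18: Sun, Aug 18: Wed, Sep 18: Sat, Oct 18: Mon, Nov 18: Thu, Dec 18: Sat.
Wednesday occurs in February, August — 2 months.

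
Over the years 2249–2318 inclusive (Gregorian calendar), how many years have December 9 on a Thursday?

9

Track December 9's weekday year by year (advancing +1, or +2 across a Feb 29):
  2249: Sun  2250: Mon (+1)  2251: Tue (+1)  2252: Thu (+2) ✓  2253: Fri (+1)
  2254: Sat (+1)  2255: Sun (+1)  2256: Tue (+2)  2257: Wed (+1)  2258: Thu (+1) ✓
  2259: Fri (+1)  2260: Sun (+2)  2261: Mon (+1)  2262: Tue (+1)  … (42 more years) …
  2305: Sat (+1)  2306: Sun (+1)  2307: Mon (+1)  2308: Wed (+2)  2309: Thu (+1) ✓
  2310: Fri (+1)  2311: Sat (+1)  2312: Mon (+2)  2313: Tue (+1)  2314: Wed (+1)
  2315: Thu (+1) ✓  2316: Sat (+2)  2317: Sun (+1)  2318: Mon (+1)
Thursday years: 2252, 2258, 2269, 2275, 2280, 2286, 2297, 2309, 2315 — 9 in total.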